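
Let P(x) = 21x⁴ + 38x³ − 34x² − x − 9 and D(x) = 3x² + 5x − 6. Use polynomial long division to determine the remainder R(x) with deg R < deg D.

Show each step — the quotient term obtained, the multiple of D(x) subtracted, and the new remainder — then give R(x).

R(x) = −3

Step 1: lead(21x⁴ + 38x³ − 34x² − x − 9) ÷ lead(D) = 21x⁴ ÷ 3x² = 7x². Subtract (7x²)·D = 21x⁴ + 35x³ − 42x². Remainder: 3x³ + 8x² − x − 9.
Step 2: lead(3x³ + 8x² − x − 9) ÷ lead(D) = 3x³ ÷ 3x² = x. Subtract (x)·D = 3x³ + 5x² − 6x. Remainder: 3x² + 5x − 9.
Step 3: lead(3x² + 5x − 9) ÷ lead(D) = 3x² ÷ 3x² = 1. Subtract (1)·D = 3x² + 5x − 6. Remainder: −3.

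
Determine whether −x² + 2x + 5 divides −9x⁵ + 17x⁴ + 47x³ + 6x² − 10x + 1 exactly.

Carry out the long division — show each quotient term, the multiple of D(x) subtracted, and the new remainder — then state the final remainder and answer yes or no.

R(x) = −8x + 6, so D(x) is not a factor of P(x). no

Step 1: lead(−9x⁵ + 17x⁴ + 47x³ + 6x² − 10x + 1) ÷ lead(D) = −9x⁵ ÷ −x² = 9x³. Subtract (9x³)·D = −9x⁵ + 18x⁴ + 45x³. Remainder: −x⁴ + 2x³ + 6x² − 10x + 1.
Step 2: lead(−x⁴ + 2x³ + 6x² − 10x + 1) ÷ lead(D) = −x⁴ ÷ −x² = x². Subtract (x²)·D = −x⁴ + 2x³ + 5x². Remainder: x² − 10x + 1.
Step 3: lead(x² − 10x + 1) ÷ lead(D) = x² ÷ −x² = −1. Subtract (−1)·D = x² − 2x − 5. Remainder: −8x + 6.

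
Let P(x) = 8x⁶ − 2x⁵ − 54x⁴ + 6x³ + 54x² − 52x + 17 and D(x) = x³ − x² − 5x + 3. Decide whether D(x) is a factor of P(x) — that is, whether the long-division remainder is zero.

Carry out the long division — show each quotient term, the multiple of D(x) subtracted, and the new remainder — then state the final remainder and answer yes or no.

Step 1: lead(8x⁶ − 2x⁵ − 54x⁴ + 6x³ + 54x² − 52x + 17) ÷ lead(D) = 8x⁶ ÷ x³ = 8x³. Subtract (8x³)·D = 8x⁶ − 8x⁵ − 40x⁴ + 24x³. Remainder: 6x⁵ − 14x⁴ − 18x³ + 54x² − 52x + 17.
Step 2: lead(6x⁵ − 14x⁴ − 18x³ + 54x² − 52x + 17) ÷ lead(D) = 6x⁵ ÷ x³ = 6x². Subtract (6x²)·D = 6x⁵ − 6x⁴ − 30x³ + 18x². Remainder: −8x⁴ + 12x³ + 36x² − 52x + 17.
Step 3: lead(−8x⁴ + 12x³ + 36x² − 52x + 17) ÷ lead(D) = −8x⁴ ÷ x³ = −8x. Subtract (−8x)·D = −8x⁴ + 8x³ + 40x² − 24x. Remainder: 4x³ − 4x² − 28x + 17.
Step 4: lead(4x³ − 4x² − 28x + 17) ÷ lead(D) = 4x³ ÷ x³ = 4. Subtract (4)·D = 4x³ − 4x² − 20x + 12. Remainder: −8x + 5.

R(x) = −8x + 5, so D(x) is not a factor of P(x). no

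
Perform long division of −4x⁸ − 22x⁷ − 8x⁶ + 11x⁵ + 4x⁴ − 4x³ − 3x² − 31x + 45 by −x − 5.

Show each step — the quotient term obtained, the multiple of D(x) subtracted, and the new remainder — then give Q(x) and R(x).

Step 1: lead(−4x⁸ − 22x⁷ − 8x⁶ + 11x⁵ + 4x⁴ − 4x³ − 3x² − 31x + 45) ÷ lead(D) = −4x⁸ ÷ −x = 4x⁷. Subtract (4x⁷)·D = −4x⁸ − 20x⁷. Remainder: −2x⁷ − 8x⁶ + 11x⁵ + 4x⁴ − 4x³ − 3x² − 31x + 45.
Step 2: lead(−2x⁷ − 8x⁶ + 11x⁵ + 4x⁴ − 4x³ − 3x² − 31x + 45) ÷ lead(D) = −2x⁷ ÷ −x = 2x⁶. Subtract (2x⁶)·D = −2x⁷ − 10x⁶. Remainder: 2x⁶ + 11x⁵ + 4x⁴ − 4x³ − 3x² − 31x + 45.
Step 3: lead(2x⁶ + 11x⁵ + 4x⁴ − 4x³ − 3x² − 31x + 45) ÷ lead(D) = 2x⁶ ÷ −x = −2x⁵. Subtract (−2x⁵)·D = 2x⁶ + 10x⁵. Remainder: x⁵ + 4x⁴ − 4x³ − 3x² − 31x + 45.
Step 4: lead(x⁵ + 4x⁴ − 4x³ − 3x² − 31x + 45) ÷ lead(D) = x⁵ ÷ −x = −x⁴. Subtract (−x⁴)·D = x⁵ + 5x⁴. Remainder: −x⁴ − 4x³ − 3x² − 31x + 45.
Step 5: lead(−x⁴ − 4x³ − 3x² − 31x + 45) ÷ lead(D) = −x⁴ ÷ −x = x³. Subtract (x³)·D = −x⁴ − 5x³. Remainder: x³ − 3x² − 31x + 45.
Step 6: lead(x³ − 3x² − 31x + 45) ÷ lead(D) = x³ ÷ −x = −x². Subtract (−x²)·D = x³ + 5x². Remainder: −8x² − 31x + 45.
Step 7: lead(−8x² − 31x + 45) ÷ lead(D) = −8x² ÷ −x = 8x. Subtract (8x)·D = −8x² − 40x. Remainder: 9x + 45.
Step 8: lead(9x + 45) ÷ lead(D) = 9x ÷ −x = −9. Subtract (−9)·D = 9x + 45. Remainder: 0.

Q(x) = 4x⁷ + 2x⁶ − 2x⁵ − x⁴ + x³ − x² + 8x − 9; R(x) = 0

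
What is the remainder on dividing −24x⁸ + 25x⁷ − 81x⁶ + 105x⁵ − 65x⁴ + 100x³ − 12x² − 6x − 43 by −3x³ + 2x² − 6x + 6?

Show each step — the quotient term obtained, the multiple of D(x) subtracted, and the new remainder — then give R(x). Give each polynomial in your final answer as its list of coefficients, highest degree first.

R = [-7]

Step 1: lead(−24x⁸ + 25x⁷ − 81x⁶ + 105x⁵ − 65x⁴ + 100x³ − 12x² − 6x − 43) ÷ lead(D) = −24x⁸ ÷ −3x³ = 8x⁵. Subtract (8x⁵)·D = −24x⁸ + 16x⁷ − 48x⁶ + 48x⁵. Remainder: 9x⁷ − 33x⁶ + 57x⁵ − 65x⁴ + 100x³ − 12x² − 6x − 43.
Step 2: lead(9x⁷ − 33x⁶ + 57x⁵ − 65x⁴ + 100x³ − 12x² − 6x − 43) ÷ lead(D) = 9x⁷ ÷ −3x³ = −3x⁴. Subtract (−3x⁴)·D = 9x⁷ − 6x⁶ + 18x⁵ − 18x⁴. Remainder: −27x⁶ + 39x⁵ − 47x⁴ + 100x³ − 12x² − 6x − 43.
Step 3: lead(−27x⁶ + 39x⁵ − 47x⁴ + 100x³ − 12x² − 6x − 43) ÷ lead(D) = −27x⁶ ÷ −3x³ = 9x³. Subtract (9x³)·D = −27x⁶ + 18x⁵ − 54x⁴ + 54x³. Remainder: 21x⁵ + 7x⁴ + 46x³ − 12x² − 6x − 43.
Step 4: lead(21x⁵ + 7x⁴ + 46x³ − 12x² − 6x − 43) ÷ lead(D) = 21x⁵ ÷ −3x³ = −7x². Subtract (−7x²)·D = 21x⁵ − 14x⁴ + 42x³ − 42x². Remainder: 21x⁴ + 4x³ + 30x² − 6x − 43.
Step 5: lead(21x⁴ + 4x³ + 30x² − 6x − 43) ÷ lead(D) = 21x⁴ ÷ −3x³ = −7x. Subtract (−7x)·D = 21x⁴ − 14x³ + 42x² − 42x. Remainder: 18x³ − 12x² + 36x − 43.
Step 6: lead(18x³ − 12x² + 36x − 43) ÷ lead(D) = 18x³ ÷ −3x³ = −6. Subtract (−6)·D = 18x³ − 12x² + 36x − 36. Remainder: −7.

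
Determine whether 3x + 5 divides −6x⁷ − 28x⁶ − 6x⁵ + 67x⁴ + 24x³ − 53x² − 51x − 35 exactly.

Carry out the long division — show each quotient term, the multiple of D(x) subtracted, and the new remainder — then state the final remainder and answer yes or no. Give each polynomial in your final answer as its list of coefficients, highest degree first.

R = [0], so D(x) is a factor of P(x). yes

Step 1: lead(−6x⁷ − 28x⁶ − 6x⁵ + 67x⁴ + 24x³ − 53x² − 51x − 35) ÷ lead(D) = −6x⁷ ÷ 3x = −2x⁶. Subtract (−2x⁶)·D = −6x⁷ − 10x⁶. Remainder: −18x⁶ − 6x⁵ + 67x⁴ + 24x³ − 53x² − 51x − 35.
Step 2: lead(−18x⁶ − 6x⁵ + 67x⁴ + 24x³ − 53x² − 51x − 35) ÷ lead(D) = −18x⁶ ÷ 3x = −6x⁵. Subtract (−6x⁵)·D = −18x⁶ − 30x⁵. Remainder: 24x⁵ + 67x⁴ + 24x³ − 53x² − 51x − 35.
Step 3: lead(24x⁵ + 67x⁴ + 24x³ − 53x² − 51x − 35) ÷ lead(D) = 24x⁵ ÷ 3x = 8x⁴. Subtract (8x⁴)·D = 24x⁵ + 40x⁴. Remainder: 27x⁴ + 24x³ − 53x² − 51x − 35.
Step 4: lead(27x⁴ + 24x³ − 53x² − 51x − 35) ÷ lead(D) = 27x⁴ ÷ 3x = 9x³. Subtract (9x³)·D = 27x⁴ + 45x³. Remainder: −21x³ − 53x² − 51x − 35.
Step 5: lead(−21x³ − 53x² − 51x − 35) ÷ lead(D) = −21x³ ÷ 3x = −7x². Subtract (−7x²)·D = −21x³ − 35x². Remainder: −18x² − 51x − 35.
Step 6: lead(−18x² − 51x − 35) ÷ lead(D) = −18x² ÷ 3x = −6x. Subtract (−6x)·D = −18x² − 30x. Remainder: −21x − 35.
Step 7: lead(−21x − 35) ÷ lead(D) = −21x ÷ 3x = −7. Subtract (−7)·D = −21x − 35. Remainder: 0.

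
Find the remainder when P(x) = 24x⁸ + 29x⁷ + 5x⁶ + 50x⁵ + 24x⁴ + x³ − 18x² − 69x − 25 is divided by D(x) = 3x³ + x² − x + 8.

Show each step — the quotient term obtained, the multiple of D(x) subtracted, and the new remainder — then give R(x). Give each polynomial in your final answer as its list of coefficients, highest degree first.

R = [-1]

Step 1: lead(24x⁸ + 29x⁷ + 5x⁶ + 50x⁵ + 24x⁴ + x³ − 18x² − 69x − 25) ÷ lead(D) = 24x⁸ ÷ 3x³ = 8x⁵. Subtract (8x⁵)·D = 24x⁸ + 8x⁷ − 8x⁶ + 64x⁵. Remainder: 21x⁷ + 13x⁶ − 14x⁵ + 24x⁴ + x³ − 18x² − 69x − 25.
Step 2: lead(21x⁷ + 13x⁶ − 14x⁵ + 24x⁴ + x³ − 18x² − 69x − 25) ÷ lead(D) = 21x⁷ ÷ 3x³ = 7x⁴. Subtract (7x⁴)·D = 21x⁷ + 7x⁶ − 7x⁵ + 56x⁴. Remainder: 6x⁶ − 7x⁵ − 32x⁴ + x³ − 18x² − 69x − 25.
Step 3: lead(6x⁶ − 7x⁵ − 32x⁴ + x³ − 18x² − 69x − 25) ÷ lead(D) = 6x⁶ ÷ 3x³ = 2x³. Subtract (2x³)·D = 6x⁶ + 2x⁵ − 2x⁴ + 16x³. Remainder: −9x⁵ − 30x⁴ − 15x³ − 18x² − 69x − 25.
Step 4: lead(−9x⁵ − 30x⁴ − 15x³ − 18x² − 69x − 25) ÷ lead(D) = −9x⁵ ÷ 3x³ = −3x². Subtract (−3x²)·D = −9x⁵ − 3x⁴ + 3x³ − 24x². Remainder: −27x⁴ − 18x³ + 6x² − 69x − 25.
Step 5: lead(−27x⁴ − 18x³ + 6x² − 69x − 25) ÷ lead(D) = −27x⁴ ÷ 3x³ = −9x. Subtract (−9x)·D = −27x⁴ − 9x³ + 9x² − 72x. Remainder: −9x³ − 3x² + 3x − 25.
Step 6: lead(−9x³ − 3x² + 3x − 25) ÷ lead(D) = −9x³ ÷ 3x³ = −3. Subtract (−3)·D = −9x³ − 3x² + 3x − 24. Remainder: −1.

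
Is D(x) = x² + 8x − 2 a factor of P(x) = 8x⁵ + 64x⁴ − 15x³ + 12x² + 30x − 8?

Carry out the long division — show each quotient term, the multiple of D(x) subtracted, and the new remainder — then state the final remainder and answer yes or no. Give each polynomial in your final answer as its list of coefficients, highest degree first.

Step 1: lead(8x⁵ + 64x⁴ − 15x³ + 12x² + 30x − 8) ÷ lead(D) = 8x⁵ ÷ x² = 8x³. Subtract (8x³)·D = 8x⁵ + 64x⁴ − 16x³. Remainder: x³ + 12x² + 30x − 8.
Step 2: lead(x³ + 12x² + 30x − 8) ÷ lead(D) = x³ ÷ x² = x. Subtract (x)·D = x³ + 8x² − 2x. Remainder: 4x² + 32x − 8.
Step 3: lead(4x² + 32x − 8) ÷ lead(D) = 4x² ÷ x² = 4. Subtract (4)·D = 4x² + 32x − 8. Remainder: 0.

R = [0], so D(x) is a factor of P(x). yes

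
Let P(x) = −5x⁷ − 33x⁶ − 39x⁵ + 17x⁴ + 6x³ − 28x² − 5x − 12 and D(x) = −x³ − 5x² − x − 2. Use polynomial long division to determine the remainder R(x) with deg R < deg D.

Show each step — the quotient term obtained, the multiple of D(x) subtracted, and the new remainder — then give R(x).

R(x) = −6x + 6

Step 1: lead(−5x⁷ − 33x⁶ − 39x⁵ + 17x⁴ + 6x³ − 28x² − 5x − 12) ÷ lead(D) = −5x⁷ ÷ −x³ = 5x⁴. Subtract (5x⁴)·D = −5x⁷ − 25x⁶ − 5x⁵ − 10x⁴. Remainder: −8x⁶ − 34x⁵ + 27x⁴ + 6x³ − 28x² − 5x − 12.
Step 2: lead(−8x⁶ − 34x⁵ + 27x⁴ + 6x³ − 28x² − 5x − 12) ÷ lead(D) = −8x⁶ ÷ −x³ = 8x³. Subtract (8x³)·D = −8x⁶ − 40x⁵ − 8x⁴ − 16x³. Remainder: 6x⁵ + 35x⁴ + 22x³ − 28x² − 5x − 12.
Step 3: lead(6x⁵ + 35x⁴ + 22x³ − 28x² − 5x − 12) ÷ lead(D) = 6x⁵ ÷ −x³ = −6x². Subtract (−6x²)·D = 6x⁵ + 30x⁴ + 6x³ + 12x². Remainder: 5x⁴ + 16x³ − 40x² − 5x − 12.
Step 4: lead(5x⁴ + 16x³ − 40x² − 5x − 12) ÷ lead(D) = 5x⁴ ÷ −x³ = −5x. Subtract (−5x)·D = 5x⁴ + 25x³ + 5x² + 10x. Remainder: −9x³ − 45x² − 15x − 12.
Step 5: lead(−9x³ − 45x² − 15x − 12) ÷ lead(D) = −9x³ ÷ −x³ = 9. Subtract (9)·D = −9x³ − 45x² − 9x − 18. Remainder: −6x + 6.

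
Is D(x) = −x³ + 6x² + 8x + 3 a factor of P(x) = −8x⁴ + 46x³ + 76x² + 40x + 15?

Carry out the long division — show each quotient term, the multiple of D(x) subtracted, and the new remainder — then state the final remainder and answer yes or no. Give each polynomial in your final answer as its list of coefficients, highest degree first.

R = [9], so D(x) is not a factor of P(x). no

Step 1: lead(−8x⁴ + 46x³ + 76x² + 40x + 15) ÷ lead(D) = −8x⁴ ÷ −x³ = 8x. Subtract (8x)·D = −8x⁴ + 48x³ + 64x² + 24x. Remainder: −2x³ + 12x² + 16x + 15.
Step 2: lead(−2x³ + 12x² + 16x + 15) ÷ lead(D) = −2x³ ÷ −x³ = 2. Subtract (2)·D = −2x³ + 12x² + 16x + 6. Remainder: 9.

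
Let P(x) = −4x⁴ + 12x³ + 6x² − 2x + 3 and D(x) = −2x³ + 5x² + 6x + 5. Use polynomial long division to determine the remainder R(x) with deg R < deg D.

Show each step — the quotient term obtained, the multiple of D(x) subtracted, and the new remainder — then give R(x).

Step 1: lead(−4x⁴ + 12x³ + 6x² − 2x + 3) ÷ lead(D) = −4x⁴ ÷ −2x³ = 2x. Subtract (2x)·D = −4x⁴ + 10x³ + 12x² + 10x. Remainder: 2x³ − 6x² − 12x + 3.
Step 2: lead(2x³ − 6x² − 12x + 3) ÷ lead(D) = 2x³ ÷ −2x³ = −1. Subtract (−1)·D = 2x³ − 5x² − 6x − 5. Remainder: −x² − 6x + 8.

R(x) = −x² − 6x + 8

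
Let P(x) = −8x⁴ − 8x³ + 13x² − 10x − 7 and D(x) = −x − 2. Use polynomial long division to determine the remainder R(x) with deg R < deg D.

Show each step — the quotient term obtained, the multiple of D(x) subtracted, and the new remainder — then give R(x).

R(x) = 1

Step 1: lead(−8x⁴ − 8x³ + 13x² − 10x − 7) ÷ lead(D) = −8x⁴ ÷ −x = 8x³. Subtract (8x³)·D = −8x⁴ − 16x³. Remainder: 8x³ + 13x² − 10x − 7.
Step 2: lead(8x³ + 13x² − 10x − 7) ÷ lead(D) = 8x³ ÷ −x = −8x². Subtract (−8x²)·D = 8x³ + 16x². Remainder: −3x² − 10x − 7.
Step 3: lead(−3x² − 10x − 7) ÷ lead(D) = −3x² ÷ −x = 3x. Subtract (3x)·D = −3x² − 6x. Remainder: −4x − 7.
Step 4: lead(−4x − 7) ÷ lead(D) = −4x ÷ −x = 4. Subtract (4)·D = −4x − 8. Remainder: 1.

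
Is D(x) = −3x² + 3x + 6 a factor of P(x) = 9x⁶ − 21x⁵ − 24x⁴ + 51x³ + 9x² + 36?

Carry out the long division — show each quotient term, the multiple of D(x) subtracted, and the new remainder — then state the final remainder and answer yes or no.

R(x) = 0, so D(x) is a factor of P(x). yes

Step 1: lead(9x⁶ − 21x⁵ − 24x⁴ + 51x³ + 9x² + 36) ÷ lead(D) = 9x⁶ ÷ −3x² = −3x⁴. Subtract (−3x⁴)·D = 9x⁶ − 9x⁵ − 18x⁴. Remainder: −12x⁵ − 6x⁴ + 51x³ + 9x² + 36.
Step 2: lead(−12x⁵ − 6x⁴ + 51x³ + 9x² + 36) ÷ lead(D) = −12x⁵ ÷ −3x² = 4x³. Subtract (4x³)·D = −12x⁵ + 12x⁴ + 24x³. Remainder: −18x⁴ + 27x³ + 9x² + 36.
Step 3: lead(−18x⁴ + 27x³ + 9x² + 36) ÷ lead(D) = −18x⁴ ÷ −3x² = 6x². Subtract (6x²)·D = −18x⁴ + 18x³ + 36x². Remainder: 9x³ − 27x² + 36.
Step 4: lead(9x³ − 27x² + 36) ÷ lead(D) = 9x³ ÷ −3x² = −3x. Subtract (−3x)·D = 9x³ − 9x² − 18x. Remainder: −18x² + 18x + 36.
Step 5: lead(−18x² + 18x + 36) ÷ lead(D) = −18x² ÷ −3x² = 6. Subtract (6)·D = −18x² + 18x + 36. Remainder: 0.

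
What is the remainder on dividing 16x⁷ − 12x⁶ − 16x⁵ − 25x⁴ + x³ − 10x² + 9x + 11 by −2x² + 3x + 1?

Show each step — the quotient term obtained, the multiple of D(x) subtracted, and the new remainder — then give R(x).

R(x) = −9x + 5

Step 1: lead(16x⁷ − 12x⁶ − 16x⁵ − 25x⁴ + x³ − 10x² + 9x + 11) ÷ lead(D) = 16x⁷ ÷ −2x² = −8x⁵. Subtract (−8x⁵)·D = 16x⁷ − 24x⁶ − 8x⁵. Remainder: 12x⁶ − 8x⁵ − 25x⁴ + x³ − 10x² + 9x + 11.
Step 2: lead(12x⁶ − 8x⁵ − 25x⁴ + x³ − 10x² + 9x + 11) ÷ lead(D) = 12x⁶ ÷ −2x² = −6x⁴. Subtract (−6x⁴)·D = 12x⁶ − 18x⁵ − 6x⁴. Remainder: 10x⁵ − 19x⁴ + x³ − 10x² + 9x + 11.
Step 3: lead(10x⁵ − 19x⁴ + x³ − 10x² + 9x + 11) ÷ lead(D) = 10x⁵ ÷ −2x² = −5x³. Subtract (−5x³)·D = 10x⁵ − 15x⁴ − 5x³. Remainder: −4x⁴ + 6x³ − 10x² + 9x + 11.
Step 4: lead(−4x⁴ + 6x³ − 10x² + 9x + 11) ÷ lead(D) = −4x⁴ ÷ −2x² = 2x². Subtract (2x²)·D = −4x⁴ + 6x³ + 2x². Remainder: −12x² + 9x + 11.
Step 5: lead(−12x² + 9x + 11) ÷ lead(D) = −12x² ÷ −2x² = 6. Subtract (6)·D = −12x² + 18x + 6. Remainder: −9x + 5.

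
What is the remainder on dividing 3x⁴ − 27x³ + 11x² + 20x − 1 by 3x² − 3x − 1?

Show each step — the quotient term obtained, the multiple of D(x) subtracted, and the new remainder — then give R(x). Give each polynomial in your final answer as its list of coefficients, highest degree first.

R = [-5]

Step 1: lead(3x⁴ − 27x³ + 11x² + 20x − 1) ÷ lead(D) = 3x⁴ ÷ 3x² = x². Subtract (x²)·D = 3x⁴ − 3x³ − x². Remainder: −24x³ + 12x² + 20x − 1.
Step 2: lead(−24x³ + 12x² + 20x − 1) ÷ lead(D) = −24x³ ÷ 3x² = −8x. Subtract (−8x)·D = −24x³ + 24x² + 8x. Remainder: −12x² + 12x − 1.
Step 3: lead(−12x² + 12x − 1) ÷ lead(D) = −12x² ÷ 3x² = −4. Subtract (−4)·D = −12x² + 12x + 4. Remainder: −5.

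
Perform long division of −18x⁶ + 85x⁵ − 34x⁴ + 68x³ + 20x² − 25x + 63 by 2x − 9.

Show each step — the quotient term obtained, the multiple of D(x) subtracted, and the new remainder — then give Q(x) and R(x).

Q(x) = −9x⁵ + 2x⁴ − 8x³ − 2x² + x − 8; R(x) = −9

Step 1: lead(−18x⁶ + 85x⁵ − 34x⁴ + 68x³ + 20x² − 25x + 63) ÷ lead(D) = −18x⁶ ÷ 2x = −9x⁵. Subtract (−9x⁵)·D = −18x⁶ + 81x⁵. Remainder: 4x⁵ − 34x⁴ + 68x³ + 20x² − 25x + 63.
Step 2: lead(4x⁵ − 34x⁴ + 68x³ + 20x² − 25x + 63) ÷ lead(D) = 4x⁵ ÷ 2x = 2x⁴. Subtract (2x⁴)·D = 4x⁵ − 18x⁴. Remainder: −16x⁴ + 68x³ + 20x² − 25x + 63.
Step 3: lead(−16x⁴ + 68x³ + 20x² − 25x + 63) ÷ lead(D) = −16x⁴ ÷ 2x = −8x³. Subtract (−8x³)·D = −16x⁴ + 72x³. Remainder: −4x³ + 20x² − 25x + 63.
Step 4: lead(−4x³ + 20x² − 25x + 63) ÷ lead(D) = −4x³ ÷ 2x = −2x². Subtract (−2x²)·D = −4x³ + 18x². Remainder: 2x² − 25x + 63.
Step 5: lead(2x² − 25x + 63) ÷ lead(D) = 2x² ÷ 2x = x. Subtract (x)·D = 2x² − 9x. Remainder: −16x + 63.
Step 6: lead(−16x + 63) ÷ lead(D) = −16x ÷ 2x = −8. Subtract (−8)·D = −16x + 72. Remainder: −9.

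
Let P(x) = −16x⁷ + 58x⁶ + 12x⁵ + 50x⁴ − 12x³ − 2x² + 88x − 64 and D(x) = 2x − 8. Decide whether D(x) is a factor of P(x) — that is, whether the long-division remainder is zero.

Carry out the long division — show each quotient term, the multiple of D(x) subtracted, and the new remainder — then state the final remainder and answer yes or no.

R(x) = 0, so D(x) is a factor of P(x). yes

Step 1: lead(−16x⁷ + 58x⁶ + 12x⁵ + 50x⁴ − 12x³ − 2x² + 88x − 64) ÷ lead(D) = −16x⁷ ÷ 2x = −8x⁶. Subtract (−8x⁶)·D = −16x⁷ + 64x⁶. Remainder: −6x⁶ + 12x⁵ + 50x⁴ − 12x³ − 2x² + 88x − 64.
Step 2: lead(−6x⁶ + 12x⁵ + 50x⁴ − 12x³ − 2x² + 88x − 64) ÷ lead(D) = −6x⁶ ÷ 2x = −3x⁵. Subtract (−3x⁵)·D = −6x⁶ + 24x⁵. Remainder: −12x⁵ + 50x⁴ − 12x³ − 2x² + 88x − 64.
Step 3: lead(−12x⁵ + 50x⁴ − 12x³ − 2x² + 88x − 64) ÷ lead(D) = −12x⁵ ÷ 2x = −6x⁴. Subtract (−6x⁴)·D = −12x⁵ + 48x⁴. Remainder: 2x⁴ − 12x³ − 2x² + 88x − 64.
Step 4: lead(2x⁴ − 12x³ − 2x² + 88x − 64) ÷ lead(D) = 2x⁴ ÷ 2x = x³. Subtract (x³)·D = 2x⁴ − 8x³. Remainder: −4x³ − 2x² + 88x − 64.
Step 5: lead(−4x³ − 2x² + 88x − 64) ÷ lead(D) = −4x³ ÷ 2x = −2x². Subtract (−2x²)·D = −4x³ + 16x². Remainder: −18x² + 88x − 64.
Step 6: lead(−18x² + 88x − 64) ÷ lead(D) = −18x² ÷ 2x = −9x. Subtract (−9x)·D = −18x² + 72x. Remainder: 16x − 64.
Step 7: lead(16x − 64) ÷ lead(D) = 16x ÷ 2x = 8. Subtract (8)·D = 16x − 64. Remainder: 0.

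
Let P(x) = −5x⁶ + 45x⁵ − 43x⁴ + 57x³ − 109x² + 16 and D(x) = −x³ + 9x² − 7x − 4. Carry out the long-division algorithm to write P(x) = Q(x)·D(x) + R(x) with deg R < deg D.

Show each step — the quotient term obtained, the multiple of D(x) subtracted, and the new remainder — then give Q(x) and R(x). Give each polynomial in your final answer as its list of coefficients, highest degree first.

Step 1: lead(−5x⁶ + 45x⁵ − 43x⁴ + 57x³ − 109x² + 16) ÷ lead(D) = −5x⁶ ÷ −x³ = 5x³. Subtract (5x³)·D = −5x⁶ + 45x⁵ − 35x⁴ − 20x³. Remainder: −8x⁴ + 77x³ − 109x² + 16.
Step 2: lead(−8x⁴ + 77x³ − 109x² + 16) ÷ lead(D) = −8x⁴ ÷ −x³ = 8x. Subtract (8x)·D = −8x⁴ + 72x³ − 56x² − 32x. Remainder: 5x³ − 53x² + 32x + 16.
Step 3: lead(5x³ − 53x² + 32x + 16) ÷ lead(D) = 5x³ ÷ −x³ = −5. Subtract (−5)·D = 5x³ − 45x² + 35x + 20. Remainder: −8x² − 3x − 4.

Q = [5, 0, 8, -5]; R = [-8, -3, -4]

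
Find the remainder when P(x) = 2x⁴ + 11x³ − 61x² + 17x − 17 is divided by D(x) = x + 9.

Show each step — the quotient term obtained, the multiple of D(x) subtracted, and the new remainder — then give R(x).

R(x) = −8

Step 1: lead(2x⁴ + 11x³ − 61x² + 17x − 17) ÷ lead(D) = 2x⁴ ÷ x = 2x³. Subtract (2x³)·D = 2x⁴ + 18x³. Remainder: −7x³ − 61x² + 17x − 17.
Step 2: lead(−7x³ − 61x² + 17x − 17) ÷ lead(D) = −7x³ ÷ x = −7x². Subtract (−7x²)·D = −7x³ − 63x². Remainder: 2x² + 17x − 17.
Step 3: lead(2x² + 17x − 17) ÷ lead(D) = 2x² ÷ x = 2x. Subtract (2x)·D = 2x² + 18x. Remainder: −x − 17.
Step 4: lead(−x − 17) ÷ lead(D) = −x ÷ x = −1. Subtract (−1)·D = −x − 9. Remainder: −8.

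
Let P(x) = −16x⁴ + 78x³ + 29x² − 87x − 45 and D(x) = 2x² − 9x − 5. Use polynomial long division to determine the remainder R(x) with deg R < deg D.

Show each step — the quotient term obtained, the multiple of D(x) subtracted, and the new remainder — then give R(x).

R(x) = −5

Step 1: lead(−16x⁴ + 78x³ + 29x² − 87x − 45) ÷ lead(D) = −16x⁴ ÷ 2x² = −8x². Subtract (−8x²)·D = −16x⁴ + 72x³ + 40x². Remainder: 6x³ − 11x² − 87x − 45.
Step 2: lead(6x³ − 11x² − 87x − 45) ÷ lead(D) = 6x³ ÷ 2x² = 3x. Subtract (3x)·D = 6x³ − 27x² − 15x. Remainder: 16x² − 72x − 45.
Step 3: lead(16x² − 72x − 45) ÷ lead(D) = 16x² ÷ 2x² = 8. Subtract (8)·D = 16x² − 72x − 40. Remainder: −5.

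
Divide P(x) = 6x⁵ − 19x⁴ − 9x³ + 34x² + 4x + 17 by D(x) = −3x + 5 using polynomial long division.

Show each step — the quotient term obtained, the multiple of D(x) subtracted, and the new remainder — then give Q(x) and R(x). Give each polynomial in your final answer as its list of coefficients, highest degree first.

Q = [-2, 3, 8, 2, 2]; R = [7]

Step 1: lead(6x⁵ − 19x⁴ − 9x³ + 34x² + 4x + 17) ÷ lead(D) = 6x⁵ ÷ −3x = −2x⁴. Subtract (−2x⁴)·D = 6x⁵ − 10x⁴. Remainder: −9x⁴ − 9x³ + 34x² + 4x + 17.
Step 2: lead(−9x⁴ − 9x³ + 34x² + 4x + 17) ÷ lead(D) = −9x⁴ ÷ −3x = 3x³. Subtract (3x³)·D = −9x⁴ + 15x³. Remainder: −24x³ + 34x² + 4x + 17.
Step 3: lead(−24x³ + 34x² + 4x + 17) ÷ lead(D) = −24x³ ÷ −3x = 8x². Subtract (8x²)·D = −24x³ + 40x². Remainder: −6x² + 4x + 17.
Step 4: lead(−6x² + 4x + 17) ÷ lead(D) = −6x² ÷ −3x = 2x. Subtract (2x)·D = −6x² + 10x. Remainder: −6x + 17.
Step 5: lead(−6x + 17) ÷ lead(D) = −6x ÷ −3x = 2. Subtract (2)·D = −6x + 10. Remainder: 7.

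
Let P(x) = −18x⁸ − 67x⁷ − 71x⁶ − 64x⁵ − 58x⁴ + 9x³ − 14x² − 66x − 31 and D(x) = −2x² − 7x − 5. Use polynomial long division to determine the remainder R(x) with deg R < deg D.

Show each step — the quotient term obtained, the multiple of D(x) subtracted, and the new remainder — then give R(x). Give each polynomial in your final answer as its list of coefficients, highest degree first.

Step 1: lead(−18x⁸ − 67x⁷ − 71x⁶ − 64x⁵ − 58x⁴ + 9x³ − 14x² − 66x − 31) ÷ lead(D) = −18x⁸ ÷ −2x² = 9x⁶. Subtract (9x⁶)·D = −18x⁸ − 63x⁷ − 45x⁶. Remainder: −4x⁷ − 26x⁶ − 64x⁵ − 58x⁴ + 9x³ − 14x² − 66x − 31.
Step 2: lead(−4x⁷ − 26x⁶ − 64x⁵ − 58x⁴ + 9x³ − 14x² − 66x − 31) ÷ lead(D) = −4x⁷ ÷ −2x² = 2x⁵. Subtract (2x⁵)·D = −4x⁷ − 14x⁶ − 10x⁵. Remainder: −12x⁶ − 54x⁵ − 58x⁴ + 9x³ − 14x² − 66x − 31.
Step 3: lead(−12x⁶ − 54x⁵ − 58x⁴ + 9x³ − 14x² − 66x − 31) ÷ lead(D) = −12x⁶ ÷ −2x² = 6x⁴. Subtract (6x⁴)·D = −12x⁶ − 42x⁵ − 30x⁴. Remainder: −12x⁵ − 28x⁴ + 9x³ − 14x² − 66x − 31.
Step 4: lead(−12x⁵ − 28x⁴ + 9x³ − 14x² − 66x − 31) ÷ lead(D) = −12x⁵ ÷ −2x² = 6x³. Subtract (6x³)·D = −12x⁵ − 42x⁴ − 30x³. Remainder: 14x⁴ + 39x³ − 14x² − 66x − 31.
Step 5: lead(14x⁴ + 39x³ − 14x² − 66x − 31) ÷ lead(D) = 14x⁴ ÷ −2x² = −7x². Subtract (−7x²)·D = 14x⁴ + 49x³ + 35x². Remainder: −10x³ − 49x² − 66x − 31.
Step 6: lead(−10x³ − 49x² − 66x − 31) ÷ lead(D) = −10x³ ÷ −2x² = 5x. Subtract (5x)·D = −10x³ − 35x² − 25x. Remainder: −14x² − 41x − 31.
Step 7: lead(−14x² − 41x − 31) ÷ lead(D) = −14x² ÷ −2x² = 7. Subtract (7)·D = −14x² − 49x − 35. Remainder: 8x + 4.

R = [8, 4]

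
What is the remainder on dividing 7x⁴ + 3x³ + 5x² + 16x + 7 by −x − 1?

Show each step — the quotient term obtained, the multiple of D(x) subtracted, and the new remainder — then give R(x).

R(x) = 0

Step 1: lead(7x⁴ + 3x³ + 5x² + 16x + 7) ÷ lead(D) = 7x⁴ ÷ −x = −7x³. Subtract (−7x³)·D = 7x⁴ + 7x³. Remainder: −4x³ + 5x² + 16x + 7.
Step 2: lead(−4x³ + 5x² + 16x + 7) ÷ lead(D) = −4x³ ÷ −x = 4x². Subtract (4x²)·D = −4x³ − 4x². Remainder: 9x² + 16x + 7.
Step 3: lead(9x² + 16x + 7) ÷ lead(D) = 9x² ÷ −x = −9x. Subtract (−9x)·D = 9x² + 9x. Remainder: 7x + 7.
Step 4: lead(7x + 7) ÷ lead(D) = 7x ÷ −x = −7. Subtract (−7)·D = 7x + 7. Remainder: 0.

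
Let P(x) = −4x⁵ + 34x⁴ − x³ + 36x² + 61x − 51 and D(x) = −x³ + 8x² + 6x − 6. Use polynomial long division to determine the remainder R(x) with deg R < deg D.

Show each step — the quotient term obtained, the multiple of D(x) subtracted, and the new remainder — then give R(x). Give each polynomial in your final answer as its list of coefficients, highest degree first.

R = [-5, 3]

Step 1: lead(−4x⁵ + 34x⁴ − x³ + 36x² + 61x − 51) ÷ lead(D) = −4x⁵ ÷ −x³ = 4x². Subtract (4x²)·D = −4x⁵ + 32x⁴ + 24x³ − 24x². Remainder: 2x⁴ − 25x³ + 60x² + 61x − 51.
Step 2: lead(2x⁴ − 25x³ + 60x² + 61x − 51) ÷ lead(D) = 2x⁴ ÷ −x³ = −2x. Subtract (−2x)·D = 2x⁴ − 16x³ − 12x² + 12x. Remainder: −9x³ + 72x² + 49x − 51.
Step 3: lead(−9x³ + 72x² + 49x − 51) ÷ lead(D) = −9x³ ÷ −x³ = 9. Subtract (9)·D = −9x³ + 72x² + 54x − 54. Remainder: −5x + 3.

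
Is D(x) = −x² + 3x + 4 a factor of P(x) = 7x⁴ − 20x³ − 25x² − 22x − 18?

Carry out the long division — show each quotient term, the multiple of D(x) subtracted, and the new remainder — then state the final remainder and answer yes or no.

R(x) = 6, so D(x) is not a factor of P(x). no

Step 1: lead(7x⁴ − 20x³ − 25x² − 22x − 18) ÷ lead(D) = 7x⁴ ÷ −x² = −7x². Subtract (−7x²)·D = 7x⁴ − 21x³ − 28x². Remainder: x³ + 3x² − 22x − 18.
Step 2: lead(x³ + 3x² − 22x − 18) ÷ lead(D) = x³ ÷ −x² = −x. Subtract (−x)·D = x³ − 3x² − 4x. Remainder: 6x² − 18x − 18.
Step 3: lead(6x² − 18x − 18) ÷ lead(D) = 6x² ÷ −x² = −6. Subtract (−6)·D = 6x² − 18x − 24. Remainder: 6.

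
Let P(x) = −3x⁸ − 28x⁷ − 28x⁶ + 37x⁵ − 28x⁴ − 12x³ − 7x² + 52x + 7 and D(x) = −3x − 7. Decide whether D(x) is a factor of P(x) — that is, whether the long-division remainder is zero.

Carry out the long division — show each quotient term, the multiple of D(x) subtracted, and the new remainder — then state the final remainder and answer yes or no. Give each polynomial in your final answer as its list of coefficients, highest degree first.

Step 1: lead(−3x⁸ − 28x⁷ − 28x⁶ + 37x⁵ − 28x⁴ − 12x³ − 7x² + 52x + 7) ÷ lead(D) = −3x⁸ ÷ −3x = x⁷. Subtract (x⁷)·D = −3x⁸ − 7x⁷. Remainder: −21x⁷ − 28x⁶ + 37x⁵ − 28x⁴ − 12x³ − 7x² + 52x + 7.
Step 2: lead(−21x⁷ − 28x⁶ + 37x⁵ − 28x⁴ − 12x³ − 7x² + 52x + 7) ÷ lead(D) = −21x⁷ ÷ −3x = 7x⁶. Subtract (7x⁶)·D = −21x⁷ − 49x⁶. Remainder: 21x⁶ + 37x⁵ − 28x⁴ − 12x³ − 7x² + 52x + 7.
Step 3: lead(21x⁶ + 37x⁵ − 28x⁴ − 12x³ − 7x² + 52x + 7) ÷ lead(D) = 21x⁶ ÷ −3x = −7x⁵. Subtract (−7x⁵)·D = 21x⁶ + 49x⁵. Remainder: −12x⁵ − 28x⁴ − 12x³ − 7x² + 52x + 7.
Step 4: lead(−12x⁵ − 28x⁴ − 12x³ − 7x² + 52x + 7) ÷ lead(D) = −12x⁵ ÷ −3x = 4x⁴. Subtract (4x⁴)·D = −12x⁵ − 28x⁴. Remainder: −12x³ − 7x² + 52x + 7.
Step 5: lead(−12x³ − 7x² + 52x + 7) ÷ lead(D) = −12x³ ÷ −3x = 4x². Subtract (4x²)·D = −12x³ − 28x². Remainder: 21x² + 52x + 7.
Step 6: lead(21x² + 52x + 7) ÷ lead(D) = 21x² ÷ −3x = −7x. Subtract (−7x)·D = 21x² + 49x. Remainder: 3x + 7.
Step 7: lead(3x + 7) ÷ lead(D) = 3x ÷ −3x = −1. Subtract (−1)·D = 3x + 7. Remainder: 0.

R = [0], so D(x) is a factor of P(x). yes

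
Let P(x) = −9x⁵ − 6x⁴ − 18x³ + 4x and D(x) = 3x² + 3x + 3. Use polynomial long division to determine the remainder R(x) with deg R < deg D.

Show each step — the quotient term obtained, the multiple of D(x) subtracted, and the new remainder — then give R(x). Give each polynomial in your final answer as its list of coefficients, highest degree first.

Step 1: lead(−9x⁵ − 6x⁴ − 18x³ + 4x) ÷ lead(D) = −9x⁵ ÷ 3x² = −3x³. Subtract (−3x³)·D = −9x⁵ − 9x⁴ − 9x³. Remainder: 3x⁴ − 9x³ + 4x.
Step 2: lead(3x⁴ − 9x³ + 4x) ÷ lead(D) = 3x⁴ ÷ 3x² = x². Subtract (x²)·D = 3x⁴ + 3x³ + 3x². Remainder: −12x³ − 3x² + 4x.
Step 3: lead(−12x³ − 3x² + 4x) ÷ lead(D) = −12x³ ÷ 3x² = −4x. Subtract (−4x)·D = −12x³ − 12x² − 12x. Remainder: 9x² + 16x.
Step 4: lead(9x² + 16x) ÷ lead(D) = 9x² ÷ 3x² = 3. Subtract (3)·D = 9x² + 9x + 9. Remainder: 7x − 9.

R = [7, -9]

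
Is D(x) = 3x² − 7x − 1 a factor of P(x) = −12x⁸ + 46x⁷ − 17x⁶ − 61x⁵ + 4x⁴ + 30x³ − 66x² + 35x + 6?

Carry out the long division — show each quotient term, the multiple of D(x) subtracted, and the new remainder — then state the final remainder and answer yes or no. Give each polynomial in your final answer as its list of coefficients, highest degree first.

Step 1: lead(−12x⁸ + 46x⁷ − 17x⁶ − 61x⁵ + 4x⁴ + 30x³ − 66x² + 35x + 6) ÷ lead(D) = −12x⁸ ÷ 3x² = −4x⁶. Subtract (−4x⁶)·D = −12x⁸ + 28x⁷ + 4x⁶. Remainder: 18x⁷ − 21x⁶ − 61x⁵ + 4x⁴ + 30x³ − 66x² + 35x + 6.
Step 2: lead(18x⁷ − 21x⁶ − 61x⁵ + 4x⁴ + 30x³ − 66x² + 35x + 6) ÷ lead(D) = 18x⁷ ÷ 3x² = 6x⁵. Subtract (6x⁵)·D = 18x⁷ − 42x⁶ − 6x⁵. Remainder: 21x⁶ − 55x⁵ + 4x⁴ + 30x³ − 66x² + 35x + 6.
Step 3: lead(21x⁶ − 55x⁵ + 4x⁴ + 30x³ − 66x² + 35x + 6) ÷ lead(D) = 21x⁶ ÷ 3x² = 7x⁴. Subtract (7x⁴)·D = 21x⁶ − 49x⁵ − 7x⁴. Remainder: −6x⁵ + 11x⁴ + 30x³ − 66x² + 35x + 6.
Step 4: lead(−6x⁵ + 11x⁴ + 30x³ − 66x² + 35x + 6) ÷ lead(D) = −6x⁵ ÷ 3x² = −2x³. Subtract (−2x³)·D = −6x⁵ + 14x⁴ + 2x³. Remainder: −3x⁴ + 28x³ − 66x² + 35x + 6.
Step 5: lead(−3x⁴ + 28x³ − 66x² + 35x + 6) ÷ lead(D) = −3x⁴ ÷ 3x² = −x². Subtract (−x²)·D = −3x⁴ + 7x³ + x². Remainder: 21x³ − 67x² + 35x + 6.
Step 6: lead(21x³ − 67x² + 35x + 6) ÷ lead(D) = 21x³ ÷ 3x² = 7x. Subtract (7x)·D = 21x³ − 49x² − 7x. Remainder: −18x² + 42x + 6.
Step 7: lead(−18x² + 42x + 6) ÷ lead(D) = −18x² ÷ 3x² = −6. Subtract (−6)·D = −18x² + 42x + 6. Remainder: 0.

R = [0], so D(x) is a factor of P(x). yes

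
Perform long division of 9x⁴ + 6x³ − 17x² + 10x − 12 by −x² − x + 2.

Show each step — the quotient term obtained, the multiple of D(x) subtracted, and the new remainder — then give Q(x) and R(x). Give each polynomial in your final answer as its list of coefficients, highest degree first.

Q = [-9, 3, -4]; R = [-4]

Step 1: lead(9x⁴ + 6x³ − 17x² + 10x − 12) ÷ lead(D) = 9x⁴ ÷ −x² = −9x². Subtract (−9x²)·D = 9x⁴ + 9x³ − 18x². Remainder: −3x³ + x² + 10x − 12.
Step 2: lead(−3x³ + x² + 10x − 12) ÷ lead(D) = −3x³ ÷ −x² = 3x. Subtract (3x)·D = −3x³ − 3x² + 6x. Remainder: 4x² + 4x − 12.
Step 3: lead(4x² + 4x − 12) ÷ lead(D) = 4x² ÷ −x² = −4. Subtract (−4)·D = 4x² + 4x − 8. Remainder: −4.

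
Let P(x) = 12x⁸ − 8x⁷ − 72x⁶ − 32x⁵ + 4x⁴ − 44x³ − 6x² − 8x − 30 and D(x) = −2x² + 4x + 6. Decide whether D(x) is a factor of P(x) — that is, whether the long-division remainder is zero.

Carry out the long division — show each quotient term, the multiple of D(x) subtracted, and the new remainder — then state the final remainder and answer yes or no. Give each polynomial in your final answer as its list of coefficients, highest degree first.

Step 1: lead(12x⁸ − 8x⁷ − 72x⁶ − 32x⁵ + 4x⁴ − 44x³ − 6x² − 8x − 30) ÷ lead(D) = 12x⁸ ÷ −2x² = −6x⁶. Subtract (−6x⁶)·D = 12x⁸ − 24x⁷ − 36x⁶. Remainder: 16x⁷ − 36x⁶ − 32x⁵ + 4x⁴ − 44x³ − 6x² − 8x − 30.
Step 2: lead(16x⁷ − 36x⁶ − 32x⁵ + 4x⁴ − 44x³ − 6x² − 8x − 30) ÷ lead(D) = 16x⁷ ÷ −2x² = −8x⁵. Subtract (−8x⁵)·D = 16x⁷ − 32x⁶ − 48x⁵. Remainder: −4x⁶ + 16x⁵ + 4x⁴ − 44x³ − 6x² − 8x − 30.
Step 3: lead(−4x⁶ + 16x⁵ + 4x⁴ − 44x³ − 6x² − 8x − 30) ÷ lead(D) = −4x⁶ ÷ −2x² = 2x⁴. Subtract (2x⁴)·D = −4x⁶ + 8x⁵ + 12x⁴. Remainder: 8x⁵ − 8x⁴ − 44x³ − 6x² − 8x − 30.
Step 4: lead(8x⁵ − 8x⁴ − 44x³ − 6x² − 8x − 30) ÷ lead(D) = 8x⁵ ÷ −2x² = −4x³. Subtract (−4x³)·D = 8x⁵ − 16x⁴ − 24x³. Remainder: 8x⁴ − 20x³ − 6x² − 8x − 30.
Step 5: lead(8x⁴ − 20x³ − 6x² − 8x − 30) ÷ lead(D) = 8x⁴ ÷ −2x² = −4x². Subtract (−4x²)·D = 8x⁴ − 16x³ − 24x². Remainder: −4x³ + 18x² − 8x − 30.
Step 6: lead(−4x³ + 18x² − 8x − 30) ÷ lead(D) = −4x³ ÷ −2x² = 2x. Subtract (2x)·D = −4x³ + 8x² + 12x. Remainder: 10x² − 20x − 30.
Step 7: lead(10x² − 20x − 30) ÷ lead(D) = 10x² ÷ −2x² = −5. Subtract (−5)·D = 10x² − 20x − 30. Remainder: 0.

R = [0], so D(x) is a factor of P(x). yes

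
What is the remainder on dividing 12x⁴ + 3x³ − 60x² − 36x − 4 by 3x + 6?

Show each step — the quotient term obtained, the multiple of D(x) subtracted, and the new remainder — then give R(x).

R(x) = −4

Step 1: lead(12x⁴ + 3x³ − 60x² − 36x − 4) ÷ lead(D) = 12x⁴ ÷ 3x = 4x³. Subtract (4x³)·D = 12x⁴ + 24x³. Remainder: −21x³ − 60x² − 36x − 4.
Step 2: lead(−21x³ − 60x² − 36x − 4) ÷ lead(D) = −21x³ ÷ 3x = −7x². Subtract (−7x²)·D = −21x³ − 42x². Remainder: −18x² − 36x − 4.
Step 3: lead(−18x² − 36x − 4) ÷ lead(D) = −18x² ÷ 3x = −6x. Subtract (−6x)·D = −18x² − 36x. Remainder: −4.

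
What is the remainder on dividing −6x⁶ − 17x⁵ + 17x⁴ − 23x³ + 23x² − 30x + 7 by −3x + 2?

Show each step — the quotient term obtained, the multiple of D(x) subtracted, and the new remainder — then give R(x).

Step 1: lead(−6x⁶ − 17x⁵ + 17x⁴ − 23x³ + 23x² − 30x + 7) ÷ lead(D) = −6x⁶ ÷ −3x = 2x⁵. Subtract (2x⁵)·D = −6x⁶ + 4x⁵. Remainder: −21x⁵ + 17x⁴ − 23x³ + 23x² − 30x + 7.
Step 2: lead(−21x⁵ + 17x⁴ − 23x³ + 23x² − 30x + 7) ÷ lead(D) = −21x⁵ ÷ −3x = 7x⁴. Subtract (7x⁴)·D = −21x⁵ + 14x⁴. Remainder: 3x⁴ − 23x³ + 23x² − 30x + 7.
Step 3: lead(3x⁴ − 23x³ + 23x² − 30x + 7) ÷ lead(D) = 3x⁴ ÷ −3x = −x³. Subtract (−x³)·D = 3x⁴ − 2x³. Remainder: −21x³ + 23x² − 30x + 7.
Step 4: lead(−21x³ + 23x² − 30x + 7) ÷ lead(D) = −21x³ ÷ −3x = 7x². Subtract (7x²)·D = −21x³ + 14x². Remainder: 9x² − 30x + 7.
Step 5: lead(9x² − 30x + 7) ÷ lead(D) = 9x² ÷ −3x = −3x. Subtract (−3x)·D = 9x² − 6x. Remainder: −24x + 7.
Step 6: lead(−24x + 7) ÷ lead(D) = −24x ÷ −3x = 8. Subtract (8)·D = −24x + 16. Remainder: −9.

R(x) = −9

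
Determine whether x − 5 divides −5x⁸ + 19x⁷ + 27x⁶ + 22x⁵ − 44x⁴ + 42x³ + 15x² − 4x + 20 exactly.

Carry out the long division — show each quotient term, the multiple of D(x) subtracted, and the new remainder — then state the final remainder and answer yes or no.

Step 1: lead(−5x⁸ + 19x⁷ + 27x⁶ + 22x⁵ − 44x⁴ + 42x³ + 15x² − 4x + 20) ÷ lead(D) = −5x⁸ ÷ x = −5x⁷. Subtract (−5x⁷)·D = −5x⁸ + 25x⁷. Remainder: −6x⁷ + 27x⁶ + 22x⁵ − 44x⁴ + 42x³ + 15x² − 4x + 20.
Step 2: lead(−6x⁷ + 27x⁶ + 22x⁵ − 44x⁴ + 42x³ + 15x² − 4x + 20) ÷ lead(D) = −6x⁷ ÷ x = −6x⁶. Subtract (−6x⁶)·D = −6x⁷ + 30x⁶. Remainder: −3x⁶ + 22x⁵ − 44x⁴ + 42x³ + 15x² − 4x + 20.
Step 3: lead(−3x⁶ + 22x⁵ − 44x⁴ + 42x³ + 15x² − 4x + 20) ÷ lead(D) = −3x⁶ ÷ x = −3x⁵. Subtract (−3x⁵)·D = −3x⁶ + 15x⁵. Remainder: 7x⁵ − 44x⁴ + 42x³ + 15x² − 4x + 20.
Step 4: lead(7x⁵ − 44x⁴ + 42x³ + 15x² − 4x + 20) ÷ lead(D) = 7x⁵ ÷ x = 7x⁴. Subtract (7x⁴)·D = 7x⁵ − 35x⁴. Remainder: −9x⁴ + 42x³ + 15x² − 4x + 20.
Step 5: lead(−9x⁴ + 42x³ + 15x² − 4x + 20) ÷ lead(D) = −9x⁴ ÷ x = −9x³. Subtract (−9x³)·D = −9x⁴ + 45x³. Remainder: −3x³ + 15x² − 4x + 20.
Step 6: lead(−3x³ + 15x² − 4x + 20) ÷ lead(D) = −3x³ ÷ x = −3x². Subtract (−3x²)·D = −3x³ + 15x². Remainder: −4x + 20.
Step 7: lead(−4x + 20) ÷ lead(D) = −4x ÷ x = −4. Subtract (−4)·D = −4x + 20. Remainder: 0.

R(x) = 0, so D(x) is a factor of P(x). yes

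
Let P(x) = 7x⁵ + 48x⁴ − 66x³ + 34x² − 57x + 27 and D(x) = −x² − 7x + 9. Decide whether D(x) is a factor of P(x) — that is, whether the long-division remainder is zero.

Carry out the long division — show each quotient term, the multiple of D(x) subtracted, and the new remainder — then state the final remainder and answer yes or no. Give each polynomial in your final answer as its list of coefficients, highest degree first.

R = [0], so D(x) is a factor of P(x). yes

Step 1: lead(7x⁵ + 48x⁴ − 66x³ + 34x² − 57x + 27) ÷ lead(D) = 7x⁵ ÷ −x² = −7x³. Subtract (−7x³)·D = 7x⁵ + 49x⁴ − 63x³. Remainder: −x⁴ − 3x³ + 34x² − 57x + 27.
Step 2: lead(−x⁴ − 3x³ + 34x² − 57x + 27) ÷ lead(D) = −x⁴ ÷ −x² = x². Subtract (x²)·D = −x⁴ − 7x³ + 9x². Remainder: 4x³ + 25x² − 57x + 27.
Step 3: lead(4x³ + 25x² − 57x + 27) ÷ lead(D) = 4x³ ÷ −x² = −4x. Subtract (−4x)·D = 4x³ + 28x² − 36x. Remainder: −3x² − 21x + 27.
Step 4: lead(−3x² − 21x + 27) ÷ lead(D) = −3x² ÷ −x² = 3. Subtract (3)·D = −3x² − 21x + 27. Remainder: 0.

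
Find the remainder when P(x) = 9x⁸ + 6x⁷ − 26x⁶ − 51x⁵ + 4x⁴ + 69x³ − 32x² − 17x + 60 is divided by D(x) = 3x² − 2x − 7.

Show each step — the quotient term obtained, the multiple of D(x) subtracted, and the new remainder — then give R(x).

Step 1: lead(9x⁸ + 6x⁷ − 26x⁶ − 51x⁵ + 4x⁴ + 69x³ − 32x² − 17x + 60) ÷ lead(D) = 9x⁸ ÷ 3x² = 3x⁶. Subtract (3x⁶)·D = 9x⁸ − 6x⁷ − 21x⁶. Remainder: 12x⁷ − 5x⁶ − 51x⁵ + 4x⁴ + 69x³ − 32x² − 17x + 60.
Step 2: lead(12x⁷ − 5x⁶ − 51x⁵ + 4x⁴ + 69x³ − 32x² − 17x + 60) ÷ lead(D) = 12x⁷ ÷ 3x² = 4x⁵. Subtract (4x⁵)·D = 12x⁷ − 8x⁶ − 28x⁵. Remainder: 3x⁶ − 23x⁵ + 4x⁴ + 69x³ − 32x² − 17x + 60.
Step 3: lead(3x⁶ − 23x⁵ + 4x⁴ + 69x³ − 32x² − 17x + 60) ÷ lead(D) = 3x⁶ ÷ 3x² = x⁴. Subtract (x⁴)·D = 3x⁶ − 2x⁵ − 7x⁴. Remainder: −21x⁵ + 11x⁴ + 69x³ − 32x² − 17x + 60.
Step 4: lead(−21x⁵ + 11x⁴ + 69x³ − 32x² − 17x + 60) ÷ lead(D) = −21x⁵ ÷ 3x² = −7x³. Subtract (−7x³)·D = −21x⁵ + 14x⁴ + 49x³. Remainder: −3x⁴ + 20x³ − 32x² − 17x + 60.
Step 5: lead(−3x⁴ + 20x³ − 32x² − 17x + 60) ÷ lead(D) = −3x⁴ ÷ 3x² = −x². Subtract (−x²)·D = −3x⁴ + 2x³ + 7x². Remainder: 18x³ − 39x² − 17x + 60.
Step 6: lead(18x³ − 39x² − 17x + 60) ÷ lead(D) = 18x³ ÷ 3x² = 6x. Subtract (6x)·D = 18x³ − 12x² − 42x. Remainder: −27x² + 25x + 60.
Step 7: lead(−27x² + 25x + 60) ÷ lead(D) = −27x² ÷ 3x² = −9. Subtract (−9)·D = −27x² + 18x + 63. Remainder: 7x − 3.

R(x) = 7x − 3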